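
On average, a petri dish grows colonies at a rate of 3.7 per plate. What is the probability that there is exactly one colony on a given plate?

0.0915

With mean μ = 3.7 per plate,
P(N = 1) = e^(−μ) μ^1/1! = e^(−3.7) · 3.7^1/1 ≈ 0.0915.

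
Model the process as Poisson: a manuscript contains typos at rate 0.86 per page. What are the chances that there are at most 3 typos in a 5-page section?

0.3772

Over the interval, μ = 0.86 × 5 = 4.3 (a 5-page section = 5 pages).
P(N ≤ 3) = Σ_{j=0}^{3} e^(−μ) μ^j/j! ≈ 0.3772.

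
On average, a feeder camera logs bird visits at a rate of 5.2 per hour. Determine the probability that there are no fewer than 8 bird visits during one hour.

With mean μ = 5.2 per hour,
P(N ≥ 8) = 1 − P(N ≤ 7) = 1 − Σ_{j=0}^{7} e^(−μ) μ^j/j! ≈ 0.1551.

0.1551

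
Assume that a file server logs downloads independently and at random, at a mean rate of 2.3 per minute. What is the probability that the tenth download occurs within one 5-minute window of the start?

0.7112

Over the interval, μ = 2.3 × 5 = 11.5 (a 5-minute window = 5 minutes).
The tenth arrival falls in the interval iff at least 10 events occur there: P(S_10 ≤ t) = P(N ≥ 10) = 1 − P(N ≤ 9) ≈ 0.7112.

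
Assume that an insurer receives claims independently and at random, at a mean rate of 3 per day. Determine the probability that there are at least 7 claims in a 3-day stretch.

0.7932

Over the interval, μ = 3 × 3 = 9 (a 3-day stretch = 3 days).
P(N ≥ 7) = 1 − P(N ≤ 6) = 1 − Σ_{j=0}^{6} e^(−μ) μ^j/j! ≈ 0.7932.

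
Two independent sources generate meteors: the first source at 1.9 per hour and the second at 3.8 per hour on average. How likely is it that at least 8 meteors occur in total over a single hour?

Independent Poisson processes superpose: combined rate λ = 1.9 + 3.8 = 5.7 per hour.
So μ = 5.7.
P(N ≥ 8) = 1 − P(N ≤ 7) ≈ 0.2159.

0.2159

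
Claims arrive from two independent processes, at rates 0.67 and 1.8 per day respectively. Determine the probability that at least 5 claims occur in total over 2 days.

0.5489

Independent Poisson processes superpose: combined rate λ = 0.67 + 1.8 = 2.47 per day.
Over the interval, μ = 2.47 × 2 = 4.94 (2 days).
P(N ≥ 5) = 1 − P(N ≤ 4) ≈ 0.5489.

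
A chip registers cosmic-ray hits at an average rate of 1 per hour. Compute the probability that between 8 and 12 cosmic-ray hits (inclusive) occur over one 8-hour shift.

Over the interval, μ = 1 × 8 = 8 (an 8-hour shift = 8 hours).
P(8 ≤ N ≤ 12) = Σ_{j=8}^{12} e^(−8) · 8^j/j! ≈ 0.4832.

0.4832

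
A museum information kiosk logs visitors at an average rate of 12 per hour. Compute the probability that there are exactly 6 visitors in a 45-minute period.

Over the interval, μ = 12 × 0.75 = 9 (a 45-minute period = 0.75 hours).
P(N = 6) = e^(−μ) μ^6/6! = e^(−9) · 9^6/720 ≈ 0.0911.

0.0911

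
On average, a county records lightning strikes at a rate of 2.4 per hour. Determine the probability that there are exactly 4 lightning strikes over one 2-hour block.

Over the interval, μ = 2.4 × 2 = 4.8 (a 2-hour block = 2 hours).
P(N = 4) = e^(−μ) μ^4/4! = e^(−4.8) · 4.8^4/24 ≈ 0.1820.

0.1820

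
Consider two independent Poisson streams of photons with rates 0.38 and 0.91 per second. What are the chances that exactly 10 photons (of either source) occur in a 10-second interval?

0.0878

Independent Poisson processes superpose: combined rate λ = 0.38 + 0.91 = 1.29 per second.
Over the interval, μ = 1.29 × 10 = 12.9 (a 10-second interval = 10 seconds).
P(N = 10) = e^(−12.9) · 12.9^10/10! ≈ 0.0878.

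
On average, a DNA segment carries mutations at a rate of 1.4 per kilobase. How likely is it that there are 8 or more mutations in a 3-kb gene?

0.0639

Over the interval, μ = 1.4 × 3 = 4.2 (a 3-kb gene = 3 kilobases).
P(N ≥ 8) = 1 − P(N ≤ 7) = 1 − Σ_{j=0}^{7} e^(−μ) μ^j/j! ≈ 0.0639.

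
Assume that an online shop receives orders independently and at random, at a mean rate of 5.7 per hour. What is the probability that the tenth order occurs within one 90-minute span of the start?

0.3535

Over the interval, μ = 5.7 × 1.5 = 8.55 (a 90-minute span = 1.5 hours).
The tenth arrival falls in the interval iff at least 10 events occur there: P(S_10 ≤ t) = P(N ≥ 10) = 1 − P(N ≤ 9) ≈ 0.3535.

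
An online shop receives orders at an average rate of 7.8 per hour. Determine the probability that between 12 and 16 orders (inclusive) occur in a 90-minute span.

0.4179

Over the interval, μ = 7.8 × 1.5 = 11.7 (a 90-minute span = 1.5 hours).
P(12 ≤ N ≤ 16) = Σ_{j=12}^{16} e^(−11.7) · 11.7^j/j! ≈ 0.4179.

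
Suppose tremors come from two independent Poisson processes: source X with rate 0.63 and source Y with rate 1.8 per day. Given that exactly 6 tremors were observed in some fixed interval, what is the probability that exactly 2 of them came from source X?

Given the total, each event is independently from source X with probability p = λ_X/(λ_X+λ_Y) = 0.63/2.43 ≈ 0.2593.
So K ~ Binomial(6, 0.63/2.43): P(K = 2) = C(6,2) · (0.63/2.43)^2 · (1.8/2.43)^4 ≈ 0.3035.

0.3035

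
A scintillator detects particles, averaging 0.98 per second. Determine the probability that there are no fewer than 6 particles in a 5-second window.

Over the interval, μ = 0.98 × 5 = 4.9 (a 5-second window = 5 seconds).
P(N ≥ 6) = 1 − P(N ≤ 5) = 1 − Σ_{j=0}^{5} e^(−μ) μ^j/j! ≈ 0.3665.

0.3665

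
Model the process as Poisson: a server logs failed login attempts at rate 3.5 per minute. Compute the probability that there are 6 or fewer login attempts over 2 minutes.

0.4497

Over the interval, μ = 3.5 × 2 = 7 (2 minutes).
P(N ≤ 6) = Σ_{j=0}^{6} e^(−μ) μ^j/j! ≈ 0.4497.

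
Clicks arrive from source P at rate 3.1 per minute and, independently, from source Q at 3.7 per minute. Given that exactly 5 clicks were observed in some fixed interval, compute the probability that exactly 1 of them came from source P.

Given the total, each event is independently from source P with probability p = λ_P/(λ_P+λ_Q) = 3.1/6.8 ≈ 0.4559.
So K ~ Binomial(5, 3.1/6.8): P(K = 1) = C(5,1) · (3.1/6.8)^1 · (3.7/6.8)^4 ≈ 0.1998.

0.1998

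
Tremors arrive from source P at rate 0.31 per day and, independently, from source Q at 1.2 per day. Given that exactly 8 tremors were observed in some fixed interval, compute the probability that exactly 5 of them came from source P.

Given the total, each event is independently from source P with probability p = λ_P/(λ_P+λ_Q) = 0.31/1.51 ≈ 0.2053.
So K ~ Binomial(8, 0.31/1.51): P(K = 5) = C(8,5) · (0.31/1.51)^5 · (1.2/1.51)^3 ≈ 0.0103.

0.0103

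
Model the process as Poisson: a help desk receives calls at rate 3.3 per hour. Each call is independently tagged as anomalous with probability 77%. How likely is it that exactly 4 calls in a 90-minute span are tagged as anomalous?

Thinning: the calls that are tagged as anomalous themselves form a Poisson process with rate 0.77 × 3.3 = 2.541 per hour.
Over the interval, μ = 2.541 × 1.5 = 3.8115 (a 90-minute span = 1.5 hours).
P(N = 4) = e^(−3.8115) · 3.8115^4/4! ≈ 0.1945.

0.1945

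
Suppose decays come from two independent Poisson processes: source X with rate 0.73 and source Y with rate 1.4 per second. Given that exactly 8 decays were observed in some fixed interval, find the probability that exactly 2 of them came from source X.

Given the total, each event is independently from source X with probability p = λ_X/(λ_X+λ_Y) = 0.73/2.13 ≈ 0.3427.
So K ~ Binomial(8, 0.73/2.13): P(K = 2) = C(8,2) · (0.73/2.13)^2 · (1.4/2.13)^6 ≈ 0.2652.

0.2652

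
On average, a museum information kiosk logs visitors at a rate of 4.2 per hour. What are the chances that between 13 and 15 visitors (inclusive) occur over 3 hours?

0.2902

Over the interval, μ = 4.2 × 3 = 12.6 (3 hours).
P(13 ≤ N ≤ 15) = Σ_{j=13}^{15} e^(−12.6) · 12.6^j/j! ≈ 0.2902.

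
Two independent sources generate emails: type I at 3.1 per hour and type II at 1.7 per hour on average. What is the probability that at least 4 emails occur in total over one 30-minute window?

0.2213

Independent Poisson processes superpose: combined rate λ = 3.1 + 1.7 = 4.8 per hour.
Over the interval, μ = 4.8 × 0.5 = 2.4 (a 30-minute window = 0.5 hours).
P(N ≥ 4) = 1 − P(N ≤ 3) ≈ 0.2213.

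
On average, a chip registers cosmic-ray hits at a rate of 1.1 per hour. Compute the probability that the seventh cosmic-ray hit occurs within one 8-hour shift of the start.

Over the interval, μ = 1.1 × 8 = 8.8 (an 8-hour shift = 8 hours).
The seventh arrival falls in the interval iff at least 7 events occur there: P(S_7 ≤ t) = P(N ≥ 7) = 1 − P(N ≤ 6) ≈ 0.7744.

0.7744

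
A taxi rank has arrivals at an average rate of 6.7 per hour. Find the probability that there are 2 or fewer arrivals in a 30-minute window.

Over the interval, μ = 6.7 × 0.5 = 3.35 (a 30-minute window = 0.5 hours).
P(N ≤ 2) = Σ_{j=0}^{2} e^(−μ) μ^j/j! ≈ 0.3495.

0.3495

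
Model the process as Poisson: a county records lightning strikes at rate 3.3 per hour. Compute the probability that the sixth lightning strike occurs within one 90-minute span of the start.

Over the interval, μ = 3.3 × 1.5 = 4.95 (a 90-minute span = 1.5 hours).
The sixth arrival falls in the interval iff at least 6 events occur there: P(S_6 ≤ t) = P(N ≥ 6) = 1 − P(N ≤ 5) ≈ 0.3753.

0.3753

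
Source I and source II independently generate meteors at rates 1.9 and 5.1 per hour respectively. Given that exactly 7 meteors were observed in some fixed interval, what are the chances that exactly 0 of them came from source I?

Given the total, each event is independently from source I with probability p = λ_I/(λ_I+λ_II) = 1.9/7 ≈ 0.2714.
So K ~ Binomial(7, 1.9/7): P(K = 0) = C(7,0) · (1.9/7)^0 · (5.1/7)^7 ≈ 0.1090.

0.1090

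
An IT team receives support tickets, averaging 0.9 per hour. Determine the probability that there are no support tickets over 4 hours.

0.0273

Over the interval, μ = 0.9 × 4 = 3.6 (4 hours).
P(N = 0) = e^(−μ) μ^0/0! = e^(−3.6) · 3.6^0/1 ≈ 0.0273.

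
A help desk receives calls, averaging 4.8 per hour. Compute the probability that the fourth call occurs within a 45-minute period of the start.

Over the interval, μ = 4.8 × 0.75 = 3.6 (a 45-minute period = 0.75 hours).
The fourth arrival falls in the interval iff at least 4 events occur there: P(S_4 ≤ t) = P(N ≥ 4) = 1 − P(N ≤ 3) ≈ 0.4848.

0.4848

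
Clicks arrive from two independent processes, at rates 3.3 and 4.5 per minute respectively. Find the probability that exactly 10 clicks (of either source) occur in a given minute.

0.0941

Independent Poisson processes superpose: combined rate λ = 3.3 + 4.5 = 7.8 per minute.
So μ = 7.8.
P(N = 10) = e^(−7.8) · 7.8^10/10! ≈ 0.0941.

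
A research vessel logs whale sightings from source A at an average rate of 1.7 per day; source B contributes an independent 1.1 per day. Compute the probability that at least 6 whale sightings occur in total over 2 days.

Independent Poisson processes superpose: combined rate λ = 1.7 + 1.1 = 2.8 per day.
Over the interval, μ = 2.8 × 2 = 5.6 (2 days).
P(N ≥ 6) = 1 − P(N ≤ 5) ≈ 0.4881.

0.4881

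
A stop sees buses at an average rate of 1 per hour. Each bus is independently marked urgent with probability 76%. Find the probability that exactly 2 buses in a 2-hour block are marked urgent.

Thinning: the buses that are marked urgent themselves form a Poisson process with rate 0.76 × 1 = 0.76 per hour.
Over the interval, μ = 0.76 × 2 = 1.52 (a 2-hour block = 2 hours).
P(N = 2) = e^(−1.52) · 1.52^2/2! ≈ 0.2527.

0.2527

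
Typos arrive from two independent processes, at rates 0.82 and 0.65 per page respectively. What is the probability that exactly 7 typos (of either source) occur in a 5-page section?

Independent Poisson processes superpose: combined rate λ = 0.82 + 0.65 = 1.47 per page.
Over the interval, μ = 1.47 × 5 = 7.35 (a 5-page section = 5 pages).
P(N = 7) = e^(−7.35) · 7.35^7/7! ≈ 0.1477.

0.1477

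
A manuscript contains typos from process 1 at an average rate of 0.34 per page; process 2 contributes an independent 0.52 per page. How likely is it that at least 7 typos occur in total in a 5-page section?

0.1442

Independent Poisson processes superpose: combined rate λ = 0.34 + 0.52 = 0.86 per page.
Over the interval, μ = 0.86 × 5 = 4.3 (a 5-page section = 5 pages).
P(N ≥ 7) = 1 − P(N ≤ 6) ≈ 0.1442.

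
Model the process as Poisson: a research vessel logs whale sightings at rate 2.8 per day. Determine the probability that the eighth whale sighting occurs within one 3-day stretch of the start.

0.6013

Over the interval, μ = 2.8 × 3 = 8.4 (a 3-day stretch = 3 days).
The eighth arrival falls in the interval iff at least 8 events occur there: P(S_8 ≤ t) = P(N ≥ 8) = 1 − P(N ≤ 7) ≈ 0.6013.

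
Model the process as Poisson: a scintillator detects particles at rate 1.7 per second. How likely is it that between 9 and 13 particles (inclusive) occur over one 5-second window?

0.4255

Over the interval, μ = 1.7 × 5 = 8.5 (a 5-second window = 5 seconds).
P(9 ≤ N ≤ 13) = Σ_{j=9}^{13} e^(−8.5) · 8.5^j/j! ≈ 0.4255.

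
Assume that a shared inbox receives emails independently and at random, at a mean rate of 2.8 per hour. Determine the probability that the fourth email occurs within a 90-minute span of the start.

0.6046

Over the interval, μ = 2.8 × 1.5 = 4.2 (a 90-minute span = 1.5 hours).
The fourth arrival falls in the interval iff at least 4 events occur there: P(S_4 ≤ t) = P(N ≥ 4) = 1 − P(N ≤ 3) ≈ 0.6046.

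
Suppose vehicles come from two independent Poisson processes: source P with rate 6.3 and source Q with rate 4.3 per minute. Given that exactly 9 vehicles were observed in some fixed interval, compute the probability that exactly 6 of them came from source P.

0.2472

Given the total, each event is independently from source P with probability p = λ_P/(λ_P+λ_Q) = 6.3/10.6 ≈ 0.5943.
So K ~ Binomial(9, 6.3/10.6): P(K = 6) = C(9,6) · (6.3/10.6)^6 · (4.3/10.6)^3 ≈ 0.2472.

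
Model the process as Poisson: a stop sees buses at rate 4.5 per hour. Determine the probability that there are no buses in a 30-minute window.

0.1054

Over the interval, μ = 4.5 × 0.5 = 2.25 (a 30-minute window = 0.5 hours).
P(N = 0) = e^(−μ) μ^0/0! = e^(−2.25) · 2.25^0/1 ≈ 0.1054.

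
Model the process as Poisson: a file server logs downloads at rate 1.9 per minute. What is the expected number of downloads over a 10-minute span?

E[N] = λt = 1.9 × 10 = 19 (a 10-minute span = 10 minutes).

19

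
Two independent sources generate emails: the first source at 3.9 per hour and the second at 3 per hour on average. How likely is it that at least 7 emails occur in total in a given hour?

0.5353

Independent Poisson processes superpose: combined rate λ = 3.9 + 3 = 6.9 per hour.
So μ = 6.9.
P(N ≥ 7) = 1 − P(N ≤ 6) ≈ 0.5353.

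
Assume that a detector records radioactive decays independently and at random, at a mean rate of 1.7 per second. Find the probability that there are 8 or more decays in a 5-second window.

0.6144

Over the interval, μ = 1.7 × 5 = 8.5 (a 5-second window = 5 seconds).
P(N ≥ 8) = 1 − P(N ≤ 7) = 1 − Σ_{j=0}^{7} e^(−μ) μ^j/j! ≈ 0.6144.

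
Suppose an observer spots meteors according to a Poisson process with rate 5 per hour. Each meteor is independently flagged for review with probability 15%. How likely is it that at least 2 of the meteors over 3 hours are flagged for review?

0.6575

Thinning: the meteors that are flagged for review themselves form a Poisson process with rate 0.15 × 5 = 0.75 per hour.
Over the interval, μ = 0.75 × 3 = 2.25 (3 hours).
P(N ≥ 2) = 1 − P(N ≤ 1) ≈ 0.6575.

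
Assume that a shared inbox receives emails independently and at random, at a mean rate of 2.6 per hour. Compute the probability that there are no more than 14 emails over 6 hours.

Over the interval, μ = 2.6 × 6 = 15.6 (6 hours).
P(N ≤ 14) = Σ_{j=0}^{14} e^(−μ) μ^j/j! ≈ 0.4056.

0.4056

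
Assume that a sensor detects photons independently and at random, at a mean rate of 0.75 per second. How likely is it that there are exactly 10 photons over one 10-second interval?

0.0858

Over the interval, μ = 0.75 × 10 = 7.5 (a 10-second interval = 10 seconds).
P(N = 10) = e^(−μ) μ^10/10! = e^(−7.5) · 7.5^10/3628800 ≈ 0.0858.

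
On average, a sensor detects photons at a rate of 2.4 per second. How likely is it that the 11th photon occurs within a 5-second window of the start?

0.6528

Over the interval, μ = 2.4 × 5 = 12 (a 5-second window = 5 seconds).
The 11th arrival falls in the interval iff at least 11 events occur there: P(S_11 ≤ t) = P(N ≥ 11) = 1 − P(N ≤ 10) ≈ 0.6528.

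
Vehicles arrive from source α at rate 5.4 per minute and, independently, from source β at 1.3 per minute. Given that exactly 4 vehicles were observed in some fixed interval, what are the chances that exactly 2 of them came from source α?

Given the total, each event is independently from source α with probability p = λ_α/(λ_α+λ_β) = 5.4/6.7 ≈ 0.8060.
So K ~ Binomial(4, 5.4/6.7): P(K = 2) = C(4,2) · (5.4/6.7)^2 · (1.3/6.7)^2 ≈ 0.1467.

0.1467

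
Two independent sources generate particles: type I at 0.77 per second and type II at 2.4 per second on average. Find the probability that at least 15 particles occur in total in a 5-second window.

Independent Poisson processes superpose: combined rate λ = 0.77 + 2.4 = 3.17 per second.
Over the interval, μ = 3.17 × 5 = 15.85 (a 5-second window = 5 seconds).
P(N ≥ 15) = 1 − P(N ≤ 14) ≈ 0.6184.

0.6184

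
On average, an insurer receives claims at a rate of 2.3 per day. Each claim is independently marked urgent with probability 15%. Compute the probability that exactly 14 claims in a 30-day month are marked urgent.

0.0594

Thinning: the claims that are marked urgent themselves form a Poisson process with rate 0.15 × 2.3 = 0.345 per day.
Over the interval, μ = 0.345 × 30 = 10.35 (a 30-day month = 30 days).
P(N = 14) = e^(−10.35) · 10.35^14/14! ≈ 0.0594.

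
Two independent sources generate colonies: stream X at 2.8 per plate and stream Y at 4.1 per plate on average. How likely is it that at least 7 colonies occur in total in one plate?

Independent Poisson processes superpose: combined rate λ = 2.8 + 4.1 = 6.9 per plate.
So μ = 6.9.
P(N ≥ 7) = 1 − P(N ≤ 6) ≈ 0.5353.

0.5353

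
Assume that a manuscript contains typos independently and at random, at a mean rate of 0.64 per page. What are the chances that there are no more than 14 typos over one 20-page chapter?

0.6954

Over the interval, μ = 0.64 × 20 = 12.8 (a 20-page chapter = 20 pages).
P(N ≤ 14) = Σ_{j=0}^{14} e^(−μ) μ^j/j! ≈ 0.6954.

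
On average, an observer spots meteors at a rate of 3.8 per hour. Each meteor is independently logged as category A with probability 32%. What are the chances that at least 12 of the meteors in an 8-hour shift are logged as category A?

Thinning: the meteors that are logged as category A themselves form a Poisson process with rate 0.32 × 3.8 = 1.216 per hour.
Over the interval, μ = 1.216 × 8 = 9.728 (an 8-hour shift = 8 hours).
P(N ≥ 12) = 1 − P(N ≤ 11) ≈ 0.2727.

0.2727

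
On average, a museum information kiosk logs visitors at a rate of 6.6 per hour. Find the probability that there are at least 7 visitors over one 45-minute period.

Over the interval, μ = 6.6 × 0.75 = 4.95 (a 45-minute period = 0.75 hours).
P(N ≥ 7) = 1 − P(N ≤ 6) = 1 − Σ_{j=0}^{6} e^(−μ) μ^j/j! ≈ 0.2305.

0.2305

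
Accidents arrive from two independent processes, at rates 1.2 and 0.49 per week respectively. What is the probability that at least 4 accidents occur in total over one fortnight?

0.4373

Independent Poisson processes superpose: combined rate λ = 1.2 + 0.49 = 1.69 per week.
Over the interval, μ = 1.69 × 2 = 3.38 (a fortnight = 2 weeks).
P(N ≥ 4) = 1 − P(N ≤ 3) ≈ 0.4373.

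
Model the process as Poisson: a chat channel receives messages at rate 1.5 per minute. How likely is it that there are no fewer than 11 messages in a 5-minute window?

0.1378

Over the interval, μ = 1.5 × 5 = 7.5 (a 5-minute window = 5 minutes).
P(N ≥ 11) = 1 − P(N ≤ 10) = 1 − Σ_{j=0}^{10} e^(−μ) μ^j/j! ≈ 0.1378.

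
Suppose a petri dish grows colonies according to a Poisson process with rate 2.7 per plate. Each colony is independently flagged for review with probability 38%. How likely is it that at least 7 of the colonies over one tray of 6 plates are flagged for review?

0.4187

Thinning: the colonies that are flagged for review themselves form a Poisson process with rate 0.38 × 2.7 = 1.026 per plate.
Over the interval, μ = 1.026 × 6 = 6.156 (a tray of 6 plates = 6 plates).
P(N ≥ 7) = 1 − P(N ≤ 6) ≈ 0.4187.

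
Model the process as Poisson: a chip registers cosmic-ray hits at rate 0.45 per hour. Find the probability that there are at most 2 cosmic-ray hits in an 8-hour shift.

0.3027

Over the interval, μ = 0.45 × 8 = 3.6 (an 8-hour shift = 8 hours).
P(N ≤ 2) = Σ_{j=0}^{2} e^(−μ) μ^j/j! ≈ 0.3027.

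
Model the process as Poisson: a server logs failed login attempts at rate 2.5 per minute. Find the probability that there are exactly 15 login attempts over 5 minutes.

0.0810

Over the interval, μ = 2.5 × 5 = 12.5 (5 minutes).
P(N = 15) = e^(−μ) μ^15/15! = e^(−12.5) · 12.5^15/1307674368000 ≈ 0.0810.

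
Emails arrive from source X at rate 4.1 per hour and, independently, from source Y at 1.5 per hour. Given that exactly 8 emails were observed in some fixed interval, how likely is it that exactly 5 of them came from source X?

Given the total, each event is independently from source X with probability p = λ_X/(λ_X+λ_Y) = 4.1/5.6 ≈ 0.7321.
So K ~ Binomial(8, 4.1/5.6): P(K = 5) = C(8,5) · (4.1/5.6)^5 · (1.5/5.6)^3 ≈ 0.2264.

0.2264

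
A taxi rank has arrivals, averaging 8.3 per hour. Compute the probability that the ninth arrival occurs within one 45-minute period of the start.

0.1768

Over the interval, μ = 8.3 × 0.75 = 6.225 (a 45-minute period = 0.75 hours).
The ninth arrival falls in the interval iff at least 9 events occur there: P(S_9 ≤ t) = P(N ≥ 9) = 1 − P(N ≤ 8) ≈ 0.1768.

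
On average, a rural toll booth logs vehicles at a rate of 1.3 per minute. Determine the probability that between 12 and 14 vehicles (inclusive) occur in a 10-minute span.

0.3220

Over the interval, μ = 1.3 × 10 = 13 (a 10-minute span = 10 minutes).
P(12 ≤ N ≤ 14) = Σ_{j=12}^{14} e^(−13) · 13^j/j! ≈ 0.3220.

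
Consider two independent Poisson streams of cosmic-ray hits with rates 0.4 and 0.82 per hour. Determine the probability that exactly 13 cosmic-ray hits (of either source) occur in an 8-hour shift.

0.0676

Independent Poisson processes superpose: combined rate λ = 0.4 + 0.82 = 1.22 per hour.
Over the interval, μ = 1.22 × 8 = 9.76 (an 8-hour shift = 8 hours).
P(N = 13) = e^(−9.76) · 9.76^13/13! ≈ 0.0676.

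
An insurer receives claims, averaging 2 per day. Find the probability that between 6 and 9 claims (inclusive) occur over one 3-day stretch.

Over the interval, μ = 2 × 3 = 6 (a 3-day stretch = 3 days).
P(6 ≤ N ≤ 9) = Σ_{j=6}^{9} e^(−6) · 6^j/j! ≈ 0.4704.

0.4704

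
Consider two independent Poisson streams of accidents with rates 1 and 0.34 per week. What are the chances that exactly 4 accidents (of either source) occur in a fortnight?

0.1474

Independent Poisson processes superpose: combined rate λ = 1 + 0.34 = 1.34 per week.
Over the interval, μ = 1.34 × 2 = 2.68 (a fortnight = 2 weeks).
P(N = 4) = e^(−2.68) · 2.68^4/4! ≈ 0.1474.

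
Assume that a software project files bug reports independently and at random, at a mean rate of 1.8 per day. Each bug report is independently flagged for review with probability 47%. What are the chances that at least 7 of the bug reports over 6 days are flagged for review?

0.2490

Thinning: the bug reports that are flagged for review themselves form a Poisson process with rate 0.47 × 1.8 = 0.846 per day.
Over the interval, μ = 0.846 × 6 = 5.076 (6 days).
P(N ≥ 7) = 1 − P(N ≤ 6) ≈ 0.2490.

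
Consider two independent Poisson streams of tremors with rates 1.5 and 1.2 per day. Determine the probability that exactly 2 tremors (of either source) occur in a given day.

Independent Poisson processes superpose: combined rate λ = 1.5 + 1.2 = 2.7 per day.
So μ = 2.7.
P(N = 2) = e^(−2.7) · 2.7^2/2! ≈ 0.2450.

0.2450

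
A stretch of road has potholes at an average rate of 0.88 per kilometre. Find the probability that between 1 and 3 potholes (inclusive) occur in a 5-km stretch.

Over the interval, μ = 0.88 × 5 = 4.4 (a 5-km stretch = 5 kilometres).
P(1 ≤ N ≤ 3) = Σ_{j=1}^{3} e^(−4.4) · 4.4^j/j! ≈ 0.3472.

0.3472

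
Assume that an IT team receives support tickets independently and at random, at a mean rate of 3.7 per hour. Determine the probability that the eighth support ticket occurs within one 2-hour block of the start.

0.4607

Over the interval, μ = 3.7 × 2 = 7.4 (a 2-hour block = 2 hours).
The eighth arrival falls in the interval iff at least 8 events occur there: P(S_8 ≤ t) = P(N ≥ 8) = 1 − P(N ≤ 7) ≈ 0.4607.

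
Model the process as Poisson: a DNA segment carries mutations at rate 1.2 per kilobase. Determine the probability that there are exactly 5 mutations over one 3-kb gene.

0.1377

Over the interval, μ = 1.2 × 3 = 3.6 (a 3-kb gene = 3 kilobases).
P(N = 5) = e^(−μ) μ^5/5! = e^(−3.6) · 3.6^5/120 ≈ 0.1377.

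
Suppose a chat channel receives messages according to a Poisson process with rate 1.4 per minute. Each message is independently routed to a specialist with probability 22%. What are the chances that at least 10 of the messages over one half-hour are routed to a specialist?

0.4442

Thinning: the messages that are routed to a specialist themselves form a Poisson process with rate 0.22 × 1.4 = 0.308 per minute.
Over the interval, μ = 0.308 × 30 = 9.24 (a half-hour = 30 minutes).
P(N ≥ 10) = 1 − P(N ≤ 9) ≈ 0.4442.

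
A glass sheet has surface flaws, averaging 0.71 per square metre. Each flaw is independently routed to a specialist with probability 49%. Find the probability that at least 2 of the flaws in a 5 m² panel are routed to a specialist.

0.5189

Thinning: the flaws that are routed to a specialist themselves form a Poisson process with rate 0.49 × 0.71 = 0.3479 per square metre.
Over the interval, μ = 0.3479 × 5 = 1.7395 (a 5 m² panel = 5 square metres).
P(N ≥ 2) = 1 − P(N ≤ 1) ≈ 0.5189.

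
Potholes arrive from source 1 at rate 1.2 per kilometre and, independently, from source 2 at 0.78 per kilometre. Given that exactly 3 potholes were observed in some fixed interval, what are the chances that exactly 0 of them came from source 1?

Given the total, each event is independently from source 1 with probability p = λ_1/(λ_1+λ_2) = 1.2/1.98 ≈ 0.6061.
So K ~ Binomial(3, 1.2/1.98): P(K = 0) = C(3,0) · (1.2/1.98)^0 · (0.78/1.98)^3 ≈ 0.0611.

0.0611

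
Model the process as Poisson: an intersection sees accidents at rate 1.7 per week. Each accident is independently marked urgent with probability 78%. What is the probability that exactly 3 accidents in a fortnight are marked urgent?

Thinning: the accidents that are marked urgent themselves form a Poisson process with rate 0.78 × 1.7 = 1.326 per week.
Over the interval, μ = 1.326 × 2 = 2.652 (a fortnight = 2 weeks).
P(N = 3) = e^(−2.652) · 2.652^3/3! ≈ 0.2192.

0.2192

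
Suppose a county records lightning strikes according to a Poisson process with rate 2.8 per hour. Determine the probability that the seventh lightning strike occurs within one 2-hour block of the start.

0.3297

Over the interval, μ = 2.8 × 2 = 5.6 (a 2-hour block = 2 hours).
The seventh arrival falls in the interval iff at least 7 events occur there: P(S_7 ≤ t) = P(N ≥ 7) = 1 − P(N ≤ 6) ≈ 0.3297.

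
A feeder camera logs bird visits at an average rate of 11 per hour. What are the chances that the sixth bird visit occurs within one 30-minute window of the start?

Over the interval, μ = 11 × 0.5 = 5.5 (a 30-minute window = 0.5 hours).
The sixth arrival falls in the interval iff at least 6 events occur there: P(S_6 ≤ t) = P(N ≥ 6) = 1 − P(N ≤ 5) ≈ 0.4711.

0.4711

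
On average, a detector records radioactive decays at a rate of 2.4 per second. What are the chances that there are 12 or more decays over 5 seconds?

0.5384

Over the interval, μ = 2.4 × 5 = 12 (5 seconds).
P(N ≥ 12) = 1 − P(N ≤ 11) = 1 − Σ_{j=0}^{11} e^(−μ) μ^j/j! ≈ 0.5384.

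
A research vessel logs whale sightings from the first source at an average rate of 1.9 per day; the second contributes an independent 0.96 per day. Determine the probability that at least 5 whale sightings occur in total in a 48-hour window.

Independent Poisson processes superpose: combined rate λ = 1.9 + 0.96 = 2.86 per day.
Over the interval, μ = 2.86 × 2 = 5.72 (a 48-hour window = 2 days).
P(N ≥ 5) = 1 − P(N ≤ 4) ≈ 0.6757.

0.6757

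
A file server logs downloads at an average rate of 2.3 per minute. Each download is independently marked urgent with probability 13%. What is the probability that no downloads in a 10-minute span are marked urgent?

Thinning: the downloads that are marked urgent themselves form a Poisson process with rate 0.13 × 2.3 = 0.299 per minute.
Over the interval, μ = 0.299 × 10 = 2.99 (a 10-minute span = 10 minutes).
P(N = 0) = e^(−2.99) · 2.99^0/0! ≈ 0.0503.

0.0503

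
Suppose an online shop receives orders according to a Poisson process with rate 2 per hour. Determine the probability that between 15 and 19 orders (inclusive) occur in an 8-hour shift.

Over the interval, μ = 2 × 8 = 16 (an 8-hour shift = 8 hours).
P(15 ≤ N ≤ 19) = Σ_{j=15}^{19} e^(−16) · 16^j/j! ≈ 0.4447.

0.4447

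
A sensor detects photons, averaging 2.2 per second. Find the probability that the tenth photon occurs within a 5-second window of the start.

Over the interval, μ = 2.2 × 5 = 11 (a 5-second window = 5 seconds).
The tenth arrival falls in the interval iff at least 10 events occur there: P(S_10 ≤ t) = P(N ≥ 10) = 1 − P(N ≤ 9) ≈ 0.6595.

0.6595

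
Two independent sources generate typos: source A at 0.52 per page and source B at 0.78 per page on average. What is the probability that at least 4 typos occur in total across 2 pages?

0.2640

Independent Poisson processes superpose: combined rate λ = 0.52 + 0.78 = 1.3 per page.
Over the interval, μ = 1.3 × 2 = 2.6 (2 pages).
P(N ≥ 4) = 1 − P(N ≤ 3) ≈ 0.2640.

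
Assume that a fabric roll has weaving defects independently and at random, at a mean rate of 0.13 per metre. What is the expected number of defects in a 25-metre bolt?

E[N] = λt = 0.13 × 25 = 3.25 (a 25-metre bolt = 25 metres).

3.25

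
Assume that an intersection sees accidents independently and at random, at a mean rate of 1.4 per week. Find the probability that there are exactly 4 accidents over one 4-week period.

0.1515

Over the interval, μ = 1.4 × 4 = 5.6 (a 4-week period = 4 weeks).
P(N = 4) = e^(−μ) μ^4/4! = e^(−5.6) · 5.6^4/24 ≈ 0.1515.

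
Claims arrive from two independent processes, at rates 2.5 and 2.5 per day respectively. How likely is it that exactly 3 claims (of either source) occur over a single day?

0.1404

Independent Poisson processes superpose: combined rate λ = 2.5 + 2.5 = 5 per day.
So μ = 5.
P(N = 3) = e^(−5) · 5^3/3! ≈ 0.1404.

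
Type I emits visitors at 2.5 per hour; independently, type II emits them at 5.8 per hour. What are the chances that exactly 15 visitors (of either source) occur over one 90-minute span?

0.0802

Independent Poisson processes superpose: combined rate λ = 2.5 + 5.8 = 8.3 per hour.
Over the interval, μ = 8.3 × 1.5 = 12.45 (a 90-minute span = 1.5 hours).
P(N = 15) = e^(−12.45) · 12.45^15/15! ≈ 0.0802.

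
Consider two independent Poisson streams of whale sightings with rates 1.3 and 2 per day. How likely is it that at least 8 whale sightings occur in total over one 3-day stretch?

Independent Poisson processes superpose: combined rate λ = 1.3 + 2 = 3.3 per day.
Over the interval, μ = 3.3 × 3 = 9.9 (a 3-day stretch = 3 days).
P(N ≥ 8) = 1 − P(N ≤ 7) ≈ 0.7706.

0.7706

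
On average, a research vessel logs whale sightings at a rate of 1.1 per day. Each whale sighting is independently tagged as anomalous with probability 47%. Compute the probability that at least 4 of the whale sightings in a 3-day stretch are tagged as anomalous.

0.0722

Thinning: the whale sightings that are tagged as anomalous themselves form a Poisson process with rate 0.47 × 1.1 = 0.517 per day.
Over the interval, μ = 0.517 × 3 = 1.551 (a 3-day stretch = 3 days).
P(N ≥ 4) = 1 − P(N ≤ 3) ≈ 0.0722.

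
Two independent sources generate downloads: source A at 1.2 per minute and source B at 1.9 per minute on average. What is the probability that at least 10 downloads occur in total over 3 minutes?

0.4521

Independent Poisson processes superpose: combined rate λ = 1.2 + 1.9 = 3.1 per minute.
Over the interval, μ = 3.1 × 3 = 9.3 (3 minutes).
P(N ≥ 10) = 1 − P(N ≤ 9) ≈ 0.4521.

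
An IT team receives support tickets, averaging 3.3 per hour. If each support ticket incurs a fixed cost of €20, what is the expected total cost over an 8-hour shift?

€528

E[N] = 3.3 × 8 = 26.4 (an 8-hour shift = 8 hours); E[cost] = 26.4 × €20 = €528.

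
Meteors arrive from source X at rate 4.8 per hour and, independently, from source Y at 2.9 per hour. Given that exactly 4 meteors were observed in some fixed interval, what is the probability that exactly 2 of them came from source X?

0.3307

Given the total, each event is independently from source X with probability p = λ_X/(λ_X+λ_Y) = 4.8/7.7 ≈ 0.6234.
So K ~ Binomial(4, 4.8/7.7): P(K = 2) = C(4,2) · (4.8/7.7)^2 · (2.9/7.7)^2 ≈ 0.3307.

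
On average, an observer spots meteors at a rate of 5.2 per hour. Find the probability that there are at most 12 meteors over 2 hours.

0.7522

Over the interval, μ = 5.2 × 2 = 10.4 (2 hours).
P(N ≤ 12) = Σ_{j=0}^{12} e^(−μ) μ^j/j! ≈ 0.7522.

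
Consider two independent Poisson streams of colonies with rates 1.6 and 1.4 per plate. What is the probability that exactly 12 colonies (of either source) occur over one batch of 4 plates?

Independent Poisson processes superpose: combined rate λ = 1.6 + 1.4 = 3 per plate.
Over the interval, μ = 3 × 4 = 12 (a batch of 4 plates = 4 plates).
P(N = 12) = e^(−12) · 12^12/12! ≈ 0.1144.

0.1144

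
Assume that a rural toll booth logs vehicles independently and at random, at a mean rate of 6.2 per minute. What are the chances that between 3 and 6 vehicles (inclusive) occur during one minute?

0.5206

With mean μ = 6.2 per minute,
P(3 ≤ N ≤ 6) = Σ_{j=3}^{6} e^(−6.2) · 6.2^j/j! ≈ 0.5206.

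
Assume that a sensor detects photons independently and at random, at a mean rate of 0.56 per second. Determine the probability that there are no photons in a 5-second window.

0.0608

Over the interval, μ = 0.56 × 5 = 2.8 (a 5-second window = 5 seconds).
P(N = 0) = e^(−μ) μ^0/0! = e^(−2.8) · 2.8^0/1 ≈ 0.0608.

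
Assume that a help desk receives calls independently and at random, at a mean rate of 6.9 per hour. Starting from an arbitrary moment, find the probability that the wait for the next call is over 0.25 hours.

The wait for the next event is exponential with rate λ = 6.9 per hour.
P(T > 0.25) = e^(−λt) = e^(−6.9 × 0.25) = e^(−1.725) ≈ 0.1782.

0.1782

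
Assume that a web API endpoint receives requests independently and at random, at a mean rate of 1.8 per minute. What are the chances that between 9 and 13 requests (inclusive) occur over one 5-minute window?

Over the interval, μ = 1.8 × 5 = 9 (a 5-minute window = 5 minutes).
P(9 ≤ N ≤ 13) = Σ_{j=9}^{13} e^(−9) · 9^j/j! ≈ 0.4705.

0.4705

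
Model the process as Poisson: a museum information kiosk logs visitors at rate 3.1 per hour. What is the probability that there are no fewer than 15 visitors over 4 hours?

0.2653

Over the interval, μ = 3.1 × 4 = 12.4 (4 hours).
P(N ≥ 15) = 1 − P(N ≤ 14) = 1 − Σ_{j=0}^{14} e^(−μ) μ^j/j! ≈ 0.2653.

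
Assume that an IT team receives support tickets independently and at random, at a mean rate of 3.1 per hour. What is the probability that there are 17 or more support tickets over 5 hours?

Over the interval, μ = 3.1 × 5 = 15.5 (5 hours).
P(N ≥ 17) = 1 − P(N ≤ 16) = 1 − Σ_{j=0}^{16} e^(−μ) μ^j/j! ≈ 0.3846.

0.3846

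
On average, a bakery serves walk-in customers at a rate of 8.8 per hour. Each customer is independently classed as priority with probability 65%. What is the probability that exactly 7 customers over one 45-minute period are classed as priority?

Thinning: the customers that are classed as priority themselves form a Poisson process with rate 0.65 × 8.8 = 5.72 per hour.
Over the interval, μ = 5.72 × 0.75 = 4.29 (a 45-minute period = 0.75 hours).
P(N = 7) = e^(−4.29) · 4.29^7/7! ≈ 0.0727.

0.0727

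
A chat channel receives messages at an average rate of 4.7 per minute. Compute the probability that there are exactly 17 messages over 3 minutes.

Over the interval, μ = 4.7 × 3 = 14.1 (3 minutes).
P(N = 17) = e^(−μ) μ^17/17! = e^(−14.1) · 14.1^17/355687428096000 ≈ 0.0728.

0.0728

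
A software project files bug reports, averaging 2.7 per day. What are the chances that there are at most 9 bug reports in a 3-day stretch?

0.7041

Over the interval, μ = 2.7 × 3 = 8.1 (a 3-day stretch = 3 days).
P(N ≤ 9) = Σ_{j=0}^{9} e^(−μ) μ^j/j! ≈ 0.7041.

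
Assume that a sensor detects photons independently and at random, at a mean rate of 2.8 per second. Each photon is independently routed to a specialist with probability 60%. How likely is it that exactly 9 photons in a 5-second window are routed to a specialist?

0.1290

Thinning: the photons that are routed to a specialist themselves form a Poisson process with rate 0.6 × 2.8 = 1.68 per second.
Over the interval, μ = 1.68 × 5 = 8.4 (a 5-second window = 5 seconds).
P(N = 9) = e^(−8.4) · 8.4^9/9! ≈ 0.1290.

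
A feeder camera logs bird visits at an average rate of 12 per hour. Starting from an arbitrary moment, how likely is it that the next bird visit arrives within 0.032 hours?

0.3189

Inter-arrival times are exponential with rate λ = 12 per hour.
P(T ≤ 0.032) = 1 − e^(−λt) = 1 − e^(−12 × 0.032) = 1 − e^(−0.384) ≈ 0.3189.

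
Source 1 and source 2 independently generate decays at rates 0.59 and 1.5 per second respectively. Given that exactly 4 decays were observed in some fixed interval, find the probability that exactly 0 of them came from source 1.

0.2653

Given the total, each event is independently from source 1 with probability p = λ_1/(λ_1+λ_2) = 0.59/2.09 ≈ 0.2823.
So K ~ Binomial(4, 0.59/2.09): P(K = 0) = C(4,0) · (0.59/2.09)^0 · (1.5/2.09)^4 ≈ 0.2653.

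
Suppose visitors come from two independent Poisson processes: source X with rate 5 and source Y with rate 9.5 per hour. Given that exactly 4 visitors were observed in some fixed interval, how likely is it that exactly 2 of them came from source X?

Given the total, each event is independently from source X with probability p = λ_X/(λ_X+λ_Y) = 5/14.5 ≈ 0.3448.
So K ~ Binomial(4, 5/14.5): P(K = 2) = C(4,2) · (5/14.5)^2 · (9.5/14.5)^2 ≈ 0.3062.

0.3062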